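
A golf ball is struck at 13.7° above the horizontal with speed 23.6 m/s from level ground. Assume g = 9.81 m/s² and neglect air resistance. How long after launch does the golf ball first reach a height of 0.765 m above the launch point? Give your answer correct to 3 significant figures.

0.159 s

v_y0 = 23.6 sin 13.7° = 5.589 m/s.
Set y = v_y0 t − ½ g t² = 0.765: 4.905 t² − 5.589 t + 0.765 = 0.
t = [5.589 ± √(31.24 − 15.01)] / 9.81 = (5.589 ± 4.029) / 9.81, giving t = 0.159 s or t = 0.980 s.
The golf ball is on the way up at the first time, so t = 0.159 s.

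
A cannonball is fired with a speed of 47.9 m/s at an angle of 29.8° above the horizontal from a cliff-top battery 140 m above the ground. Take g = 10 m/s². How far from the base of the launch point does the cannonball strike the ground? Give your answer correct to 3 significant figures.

340 m

Components: v_x = 47.9 cos 29.8° = 41.57 m/s, v_y = 47.9 sin 29.8° = 23.81 m/s.
Vertical: 0 = 140 + 23.81 t − ½(10) t² ⇒ 5.000 t² − 23.81 t − 140 = 0.
t = [23.81 + √(566.9 + 2800)] / 10.00 = 8.183 s.
Horizontal: R = v_x · t = 41.57 × 8.183 = 340 m.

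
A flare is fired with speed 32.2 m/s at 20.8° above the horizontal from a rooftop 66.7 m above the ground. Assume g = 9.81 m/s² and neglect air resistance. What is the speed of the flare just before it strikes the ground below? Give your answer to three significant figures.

48.4 m/s

v_x = 32.2 cos 20.8° = 30.10 m/s is unchanged throughout.
For the vertical component, v_y² = v_y0² + 2 g h = (11.43)² + 2×9.81×66.7 = 1439, so |v_y| = 37.93 m/s.
Impact speed = √(v_x² + v_y²) = √(906.0 + 1439) = 48.4 m/s.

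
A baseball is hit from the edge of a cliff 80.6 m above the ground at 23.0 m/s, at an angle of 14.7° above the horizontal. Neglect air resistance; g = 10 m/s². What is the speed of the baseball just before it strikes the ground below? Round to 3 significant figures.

46.3 m/s

v_x = 23.0 cos 14.7° = 22.25 m/s is unchanged throughout.
For the vertical component, v_y² = v_y0² + 2 g h = (5.836)² + 2×10×80.6 = 1646, so |v_y| = 40.57 m/s.
Impact speed = √(v_x² + v_y²) = √(495.1 + 1646) = 46.3 m/s.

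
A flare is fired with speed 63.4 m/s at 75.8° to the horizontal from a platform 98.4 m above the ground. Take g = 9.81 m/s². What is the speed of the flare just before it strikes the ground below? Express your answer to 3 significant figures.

77.1 m/s

v_x = 63.4 cos 75.8° = 15.55 m/s is unchanged throughout.
For the vertical component, v_y² = v_y0² + 2 g h = (61.46)² + 2×9.81×98.4 = 5708, so |v_y| = 75.55 m/s.
Impact speed = √(v_x² + v_y²) = √(241.8 + 5708) = 77.1 m/s.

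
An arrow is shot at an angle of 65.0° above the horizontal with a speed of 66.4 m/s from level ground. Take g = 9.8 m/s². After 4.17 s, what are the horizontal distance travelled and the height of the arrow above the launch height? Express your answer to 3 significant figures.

x = 117 m, y = 166 m

v_x = 66.4 cos 65.0° = 28.06 m/s; v_y0 = 66.4 sin 65.0° = 60.18 m/s.
x = v_x t = 28.06 × 4.17 = 117 m.
y = v_y0 t − ½ g t² = 60.18×4.17 − 4.900×4.17² = 166 m.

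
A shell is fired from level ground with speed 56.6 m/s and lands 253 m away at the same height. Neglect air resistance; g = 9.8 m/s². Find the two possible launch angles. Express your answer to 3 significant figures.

Level-ground range: R = v₀² sin(2θ)/g ⇒ sin 2θ = R g / v₀² = 253×9.8/56.6² = 0.7740.
2θ = arcsin(0.7740) = 50.71° or 180° − 50.71° = 129.29°.
So θ = 25.4° or θ = 64.6°.

25.4° and 64.6°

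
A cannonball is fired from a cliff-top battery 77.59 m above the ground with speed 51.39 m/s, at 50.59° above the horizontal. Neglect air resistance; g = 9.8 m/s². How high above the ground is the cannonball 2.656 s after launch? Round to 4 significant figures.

148.5 m

v_y0 = 51.39 sin 50.59° = 39.705 m/s.
y(t) = 77.59 + v_y0 t − ½ g t² = 77.59 + 39.705×2.656 − ½×9.8×2.656² = 148.5 m.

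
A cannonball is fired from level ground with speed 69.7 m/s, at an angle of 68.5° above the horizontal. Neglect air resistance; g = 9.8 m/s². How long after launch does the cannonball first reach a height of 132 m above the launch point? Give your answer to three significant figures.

2.51 s

v_y0 = 69.7 sin 68.5° = 64.85 m/s.
Set y = v_y0 t − ½ g t² = 132: 4.900 t² − 64.85 t + 132 = 0.
t = [64.85 ± √(4206 − 2587)] / 9.8 = (64.85 ± 40.24) / 9.8, giving t = 2.51 s or t = 10.7 s.
The cannonball is on the way up at the first time, so t = 2.51 s.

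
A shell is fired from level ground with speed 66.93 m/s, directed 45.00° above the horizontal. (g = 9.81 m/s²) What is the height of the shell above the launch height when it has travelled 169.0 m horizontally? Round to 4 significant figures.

v_x = 66.93 cos 45.00° = 47.327 m/s, v_y0 = 66.93 sin 45.00° = 47.327 m/s.
Time to reach x = 169.0 m: t = x / v_x = 169.0 / 47.327 = 3.5709 s.
y = v_y0 t − ½ g t² = 47.327×3.5709 − 4.905×3.5709² = 106.5 m.

106.5 m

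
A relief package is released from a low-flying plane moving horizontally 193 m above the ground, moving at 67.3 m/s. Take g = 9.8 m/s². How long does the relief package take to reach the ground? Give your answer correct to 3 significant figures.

The horizontal speed doesn't affect the fall. With v_y0 = 0, h = ½ g t².
t = √(2 × 193 / 9.8) = √39.39 = 6.28 s.

6.28 s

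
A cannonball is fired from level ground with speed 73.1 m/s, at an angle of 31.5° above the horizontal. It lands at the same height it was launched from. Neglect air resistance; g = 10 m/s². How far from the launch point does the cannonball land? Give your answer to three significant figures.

Components: v_x = 73.1 cos 31.5° = 62.33 m/s, v_y = 73.1 sin 31.5° = 38.19 m/s.
Time of flight (same landing height): t = 2 v_y / g = 2 × 38.19 / 10 = 7.638 s.
Range: R = v_x · t = 62.33 × 7.638 = 476 m.

476 m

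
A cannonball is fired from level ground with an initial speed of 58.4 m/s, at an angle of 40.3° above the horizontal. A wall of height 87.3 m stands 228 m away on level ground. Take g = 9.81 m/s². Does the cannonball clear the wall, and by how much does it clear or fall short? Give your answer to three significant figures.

No — it falls 22.5 m short of clearing the wall.

v_x = 58.4 cos 40.3° = 44.54 m/s; v_y0 = 58.4 sin 40.3° = 37.77 m/s.
Time to reach the wall: t = 228 / 44.54 = 5.119 s.
Height at that point: y = 37.77×5.119 − 4.905×5.119² = 64.81 m.
That is 87.3 − 64.81 = 22.5 m below the top of the wall, so the cannonball does not clear it.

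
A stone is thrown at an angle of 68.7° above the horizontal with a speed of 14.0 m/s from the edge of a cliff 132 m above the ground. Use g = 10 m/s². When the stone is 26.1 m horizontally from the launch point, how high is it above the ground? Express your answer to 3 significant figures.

v_x = 14.0 cos 68.7° = 5.086 m/s, v_y0 = 14.0 sin 68.7° = 13.04 m/s.
Time to reach x = 26.1 m: t = x / v_x = 26.1 / 5.086 = 5.132 s.
y = 132 + v_y0 t − ½ g t² = 132 + 13.04×5.132 − 5.000×5.132² = 67.2 m.

67.2 m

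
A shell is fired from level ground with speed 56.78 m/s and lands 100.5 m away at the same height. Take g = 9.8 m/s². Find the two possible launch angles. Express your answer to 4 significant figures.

Level-ground range: R = v₀² sin(2θ)/g ⇒ sin 2θ = R g / v₀² = 100.5×9.8/56.78² = 0.3055.
2θ = arcsin(0.3055) = 17.788° or 180° − 17.788° = 162.212°.
So θ = 8.894° or θ = 81.11°.

8.894° and 81.11°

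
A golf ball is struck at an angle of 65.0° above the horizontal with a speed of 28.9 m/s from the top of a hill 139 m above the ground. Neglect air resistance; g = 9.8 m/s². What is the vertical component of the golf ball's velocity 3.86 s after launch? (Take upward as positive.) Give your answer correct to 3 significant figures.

Initial vertical component: v_y0 = 28.9 sin 65.0° = 26.19 m/s.
v_y(t) = v_y0 − g t = 26.19 − 9.8 × 3.86 = -11.6 m/s.

-11.6 m/s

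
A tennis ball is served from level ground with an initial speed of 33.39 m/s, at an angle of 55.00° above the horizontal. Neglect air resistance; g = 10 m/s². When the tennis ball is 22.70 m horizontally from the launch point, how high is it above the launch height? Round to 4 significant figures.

v_x = 33.39 cos 55.00° = 19.152 m/s, v_y0 = 33.39 sin 55.00° = 27.351 m/s.
Time to reach x = 22.70 m: t = x / v_x = 22.70 / 19.152 = 1.1853 s.
y = v_y0 t − ½ g t² = 27.351×1.1853 − 5.000×1.1853² = 25.39 m.

25.39 m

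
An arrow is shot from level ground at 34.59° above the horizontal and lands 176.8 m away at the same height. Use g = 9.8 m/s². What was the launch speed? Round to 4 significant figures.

43.05 m/s

On level ground, R = v₀² sin(2θ) / g, so v₀ = √(R g / sin 2θ).
sin(2 × 34.59°) = 0.9347.
v₀ = √(176.8 × 9.8 / 0.9347) = √1853.7 = 43.05 m/s.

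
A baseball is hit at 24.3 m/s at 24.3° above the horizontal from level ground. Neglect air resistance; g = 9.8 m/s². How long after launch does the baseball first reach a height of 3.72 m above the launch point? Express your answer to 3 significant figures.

v_y0 = 24.3 sin 24.3° = 10.000 m/s.
Set y = v_y0 t − ½ g t² = 3.72: 4.900 t² − 10.000 t + 3.72 = 0.
t = [10.000 ± √(100.0 − 72.91)] / 9.8 = (10.000 ± 5.205) / 9.8, giving t = 0.489 s or t = 1.55 s.
The baseball is on the way up at the first time, so t = 0.489 s.

0.489 s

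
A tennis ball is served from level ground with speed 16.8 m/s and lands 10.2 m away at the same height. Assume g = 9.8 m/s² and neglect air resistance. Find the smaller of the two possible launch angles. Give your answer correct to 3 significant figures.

10.4°

Level-ground range: R = v₀² sin(2θ)/g ⇒ sin 2θ = R g / v₀² = 10.2×9.8/16.8² = 0.3542.
2θ = arcsin(0.3542) = 20.74° or 180° − 20.74° = 159.26°.
So θ = 10.4° or θ = 79.6°.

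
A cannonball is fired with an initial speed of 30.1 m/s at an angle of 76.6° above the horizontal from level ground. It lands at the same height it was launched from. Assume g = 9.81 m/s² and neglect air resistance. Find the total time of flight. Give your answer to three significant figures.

5.97 s

Vertical component: v_y = 30.1 sin 76.6° = 29.28 m/s.
For a projectile landing at launch height, time of flight is t = 2 v_y / g = 2 × 29.28 / 9.81 = 5.97 s.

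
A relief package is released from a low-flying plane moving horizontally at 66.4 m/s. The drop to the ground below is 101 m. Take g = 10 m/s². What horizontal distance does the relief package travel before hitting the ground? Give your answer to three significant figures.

Initial vertical velocity is zero, so the fall time comes from h = ½ g t²: t = √(2 × 101 / 10) = 4.494 s.
Horizontal motion is uniform at 66.4 m/s, so x = 66.4 × 4.494 = 298 m.

298 m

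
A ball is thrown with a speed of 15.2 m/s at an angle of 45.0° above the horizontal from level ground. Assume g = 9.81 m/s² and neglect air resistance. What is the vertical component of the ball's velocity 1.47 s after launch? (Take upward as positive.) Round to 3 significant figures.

Initial vertical component: v_y0 = 15.2 sin 45.0° = 10.75 m/s.
v_y(t) = v_y0 − g t = 10.75 − 9.81 × 1.47 = -3.67 m/s.

-3.67 m/s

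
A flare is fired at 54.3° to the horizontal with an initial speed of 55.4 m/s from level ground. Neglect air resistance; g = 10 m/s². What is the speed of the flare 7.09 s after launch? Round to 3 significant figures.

v_x = 55.4 cos 54.3° = 32.33 m/s (constant).
v_y(t) = 55.4 sin 54.3° − g t = 44.99 − 10 × 7.09 = -25.91 m/s.
Speed = √(v_x² + v_y²) = √(1045 + 671.3) = 41.4 m/s.

41.4 m/s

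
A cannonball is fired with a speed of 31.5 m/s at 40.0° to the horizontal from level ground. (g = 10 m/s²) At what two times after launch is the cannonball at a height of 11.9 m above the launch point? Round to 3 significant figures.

0.713 s and 3.34 s

v_y0 = 31.5 sin 40.0° = 20.25 m/s.
Set y = v_y0 t − ½ g t² = 11.9: 5.000 t² − 20.25 t + 11.9 = 0.
t = [20.25 ± √(410.1 − 238.0)] / 10 = (20.25 ± 13.12) / 10, giving t = 0.713 s or t = 3.34 s.
So the cannonball is at 11.9 m at t = 0.713 s (rising) and t = 3.34 s (falling).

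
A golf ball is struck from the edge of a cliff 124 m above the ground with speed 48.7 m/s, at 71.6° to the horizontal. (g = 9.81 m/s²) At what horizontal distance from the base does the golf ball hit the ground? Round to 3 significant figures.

Components: v_x = 48.7 cos 71.6° = 15.37 m/s, v_y = 48.7 sin 71.6° = 46.21 m/s.
Vertical: 0 = 124 + 46.21 t − ½(9.81) t² ⇒ 4.905 t² − 46.21 t − 124 = 0.
t = [46.21 + √(2135 + 2433)] / 9.810 = 11.60 s.
Horizontal: R = v_x · t = 15.37 × 11.60 = 178 m.

178 m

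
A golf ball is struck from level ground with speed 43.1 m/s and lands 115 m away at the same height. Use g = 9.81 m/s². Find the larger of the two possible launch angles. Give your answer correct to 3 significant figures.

71.3°

Level-ground range: R = v₀² sin(2θ)/g ⇒ sin 2θ = R g / v₀² = 115×9.81/43.1² = 0.6073.
2θ = arcsin(0.6073) = 37.39° or 180° − 37.39° = 142.61°.
So θ = 18.7° or θ = 71.3°.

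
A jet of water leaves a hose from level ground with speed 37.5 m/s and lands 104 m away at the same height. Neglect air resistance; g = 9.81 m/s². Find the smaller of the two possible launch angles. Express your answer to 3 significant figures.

Level-ground range: R = v₀² sin(2θ)/g ⇒ sin 2θ = R g / v₀² = 104×9.81/37.5² = 0.7255.
2θ = arcsin(0.7255) = 46.51° or 180° − 46.51° = 133.49°.
So θ = 23.3° or θ = 66.7°.

23.3°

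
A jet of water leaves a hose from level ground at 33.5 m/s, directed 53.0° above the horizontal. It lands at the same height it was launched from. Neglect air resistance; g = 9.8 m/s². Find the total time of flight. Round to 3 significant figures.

Vertical component: v_y = 33.5 sin 53.0° = 26.75 m/s.
For a projectile landing at launch height, time of flight is t = 2 v_y / g = 2 × 26.75 / 9.8 = 5.46 s.

5.46 s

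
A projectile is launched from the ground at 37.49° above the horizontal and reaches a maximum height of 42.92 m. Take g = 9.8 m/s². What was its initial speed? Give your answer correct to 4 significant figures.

At maximum height v_y = 0, so (v₀ sin θ)² = 2 g H.
v₀ sin 37.49° = √(2 × 9.8 × 42.92) = 29.004 m/s.
v₀ = 29.004 / sin 37.49° = 29.004 / 0.6086 = 47.66 m/s.

47.66 m/s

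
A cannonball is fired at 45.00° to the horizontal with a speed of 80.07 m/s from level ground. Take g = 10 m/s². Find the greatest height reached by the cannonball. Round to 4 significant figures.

160.3 m

Vertical component of launch velocity: v_y = 80.07 sin 45.00° = 56.618 m/s.
At the highest point the vertical velocity is zero, so v_y² = 2 g h_max.
h_max = (56.618)² / (2 × 10) = 3205.6 / 20.00 = 160.3 m.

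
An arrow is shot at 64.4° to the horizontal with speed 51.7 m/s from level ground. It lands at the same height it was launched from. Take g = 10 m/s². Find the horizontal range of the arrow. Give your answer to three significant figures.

Components: v_x = 51.7 cos 64.4° = 22.34 m/s, v_y = 51.7 sin 64.4° = 46.62 m/s.
Time of flight (same landing height): t = 2 v_y / g = 2 × 46.62 / 10 = 9.324 s.
Range: R = v_x · t = 22.34 × 9.324 = 208 m.

208 m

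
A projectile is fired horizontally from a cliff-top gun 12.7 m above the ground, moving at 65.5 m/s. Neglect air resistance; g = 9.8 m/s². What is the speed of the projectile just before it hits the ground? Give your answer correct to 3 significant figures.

Fall time: t = √(2 × 12.7 / 9.8) = 1.610 s.
At impact: v_x = 65.5 m/s (unchanged), v_y = g t = 9.8 × 1.610 = 15.78 m/s.
Speed = √(v_x² + v_y²) = √(4290 + 249.0) = 67.4 m/s.

67.4 m/s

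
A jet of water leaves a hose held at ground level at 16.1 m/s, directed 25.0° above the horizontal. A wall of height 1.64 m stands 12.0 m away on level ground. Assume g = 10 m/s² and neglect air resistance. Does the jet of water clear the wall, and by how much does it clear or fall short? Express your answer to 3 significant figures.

v_x = 16.1 cos 25.0° = 14.59 m/s; v_y0 = 16.1 sin 25.0° = 6.804 m/s.
Time to reach the wall: t = 12.0 / 14.59 = 0.8225 s.
Height at that point: y = 6.804×0.8225 − 5.000×0.8225² = 2.214 m.
That is 2.214 − 1.64 = 0.574 m above the top of the wall, so the jet of water clears it.

Yes — it clears the wall by 0.574 m.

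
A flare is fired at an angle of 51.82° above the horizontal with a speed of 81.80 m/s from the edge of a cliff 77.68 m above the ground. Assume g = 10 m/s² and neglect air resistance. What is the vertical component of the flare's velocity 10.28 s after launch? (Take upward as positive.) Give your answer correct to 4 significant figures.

-38.50 m/s

Initial vertical component: v_y0 = 81.80 sin 51.82° = 64.301 m/s.
v_y(t) = v_y0 − g t = 64.301 − 10 × 10.28 = -38.50 m/s.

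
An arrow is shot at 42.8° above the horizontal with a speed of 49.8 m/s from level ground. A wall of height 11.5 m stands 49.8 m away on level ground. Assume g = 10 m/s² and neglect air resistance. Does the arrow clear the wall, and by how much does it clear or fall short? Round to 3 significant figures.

v_x = 49.8 cos 42.8° = 36.54 m/s; v_y0 = 49.8 sin 42.8° = 33.84 m/s.
Time to reach the wall: t = 49.8 / 36.54 = 1.363 s.
Height at that point: y = 33.84×1.363 − 5.000×1.363² = 36.84 m.
That is 36.84 − 11.5 = 25.3 m above the top of the wall, so the arrow clears it.

Yes — it clears the wall by 25.3 m.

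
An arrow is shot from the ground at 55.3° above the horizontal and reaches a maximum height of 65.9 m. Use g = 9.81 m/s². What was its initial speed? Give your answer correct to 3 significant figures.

At maximum height v_y = 0, so (v₀ sin θ)² = 2 g H.
v₀ sin 55.3° = √(2 × 9.81 × 65.9) = 35.96 m/s.
v₀ = 35.96 / sin 55.3° = 35.96 / 0.8221 = 43.7 m/s.

43.7 m/s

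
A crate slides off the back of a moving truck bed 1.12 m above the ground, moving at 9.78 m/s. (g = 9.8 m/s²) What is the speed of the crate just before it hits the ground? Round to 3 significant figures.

Fall time: t = √(2 × 1.12 / 9.8) = 0.4781 s.
At impact: v_x = 9.78 m/s (unchanged), v_y = g t = 9.8 × 0.4781 = 4.685 m/s.
Speed = √(v_x² + v_y²) = √(95.65 + 21.95) = 10.8 m/s.

10.8 m/s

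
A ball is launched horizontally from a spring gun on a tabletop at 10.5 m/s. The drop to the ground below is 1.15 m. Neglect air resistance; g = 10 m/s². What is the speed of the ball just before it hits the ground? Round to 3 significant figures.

11.5 m/s

Fall time: t = √(2 × 1.15 / 10) = 0.4796 s.
At impact: v_x = 10.5 m/s (unchanged), v_y = g t = 10 × 0.4796 = 4.796 m/s.
Speed = √(v_x² + v_y²) = √(110.2 + 23.00) = 11.5 m/s.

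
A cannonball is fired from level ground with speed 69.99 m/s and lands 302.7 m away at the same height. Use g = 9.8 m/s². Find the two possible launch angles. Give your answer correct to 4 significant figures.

Level-ground range: R = v₀² sin(2θ)/g ⇒ sin 2θ = R g / v₀² = 302.7×9.8/69.99² = 0.6056.
2θ = arcsin(0.6056) = 37.272° or 180° − 37.272° = 142.728°.
So θ = 18.64° or θ = 71.36°.

18.64° and 71.36°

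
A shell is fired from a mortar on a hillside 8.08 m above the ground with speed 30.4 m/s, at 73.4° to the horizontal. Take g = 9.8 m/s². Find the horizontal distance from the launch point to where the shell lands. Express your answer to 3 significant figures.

53.9 m

Components: v_x = 30.4 cos 73.4° = 8.685 m/s, v_y = 30.4 sin 73.4° = 29.13 m/s.
Vertical: 0 = 8.08 + 29.13 t − ½(9.8) t² ⇒ 4.900 t² − 29.13 t − 8.08 = 0.
t = [29.13 + √(848.6 + 158.4)] / 9.800 = 6.211 s.
Horizontal: R = v_x · t = 8.685 × 6.211 = 53.9 m.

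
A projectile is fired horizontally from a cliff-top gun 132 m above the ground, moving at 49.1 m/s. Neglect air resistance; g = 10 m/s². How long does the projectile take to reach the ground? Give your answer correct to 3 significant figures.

5.14 s

The horizontal speed doesn't affect the fall. With v_y0 = 0, h = ½ g t².
t = √(2 × 132 / 10) = √26.40 = 5.14 s.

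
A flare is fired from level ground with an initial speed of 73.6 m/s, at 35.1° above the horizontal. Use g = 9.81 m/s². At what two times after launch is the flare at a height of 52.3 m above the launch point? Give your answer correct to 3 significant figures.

v_y0 = 73.6 sin 35.1° = 42.32 m/s.
Set y = v_y0 t − ½ g t² = 52.3: 4.905 t² − 42.32 t + 52.3 = 0.
t = [42.32 ± √(1791 − 1026)] / 9.81 = (42.32 ± 27.66) / 9.81, giving t = 1.49 s or t = 7.13 s.
So the flare is at 52.3 m at t = 1.49 s (rising) and t = 7.13 s (falling).

1.49 s and 7.13 s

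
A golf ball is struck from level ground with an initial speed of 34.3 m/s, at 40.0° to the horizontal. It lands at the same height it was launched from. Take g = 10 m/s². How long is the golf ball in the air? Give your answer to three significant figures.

4.41 s

Vertical component: v_y = 34.3 sin 40.0° = 22.05 m/s.
For a projectile landing at launch height, time of flight is t = 2 v_y / g = 2 × 22.05 / 10 = 4.41 s.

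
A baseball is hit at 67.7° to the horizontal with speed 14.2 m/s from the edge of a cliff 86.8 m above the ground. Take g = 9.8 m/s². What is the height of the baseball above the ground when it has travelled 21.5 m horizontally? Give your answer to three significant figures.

v_x = 14.2 cos 67.7° = 5.388 m/s, v_y0 = 14.2 sin 67.7° = 13.14 m/s.
Time to reach x = 21.5 m: t = x / v_x = 21.5 / 5.388 = 3.990 s.
y = 86.8 + v_y0 t − ½ g t² = 86.8 + 13.14×3.990 − 4.900×3.990² = 61.2 m.

61.2 m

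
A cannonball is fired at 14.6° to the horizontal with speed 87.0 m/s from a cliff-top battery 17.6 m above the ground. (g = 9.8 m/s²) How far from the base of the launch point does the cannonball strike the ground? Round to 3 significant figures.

Components: v_x = 87.0 cos 14.6° = 84.19 m/s, v_y = 87.0 sin 14.6° = 21.93 m/s.
Vertical: 0 = 17.6 + 21.93 t − ½(9.8) t² ⇒ 4.900 t² − 21.93 t − 17.6 = 0.
t = [21.93 + √(480.9 + 345.0)] / 9.800 = 5.170 s.
Horizontal: R = v_x · t = 84.19 × 5.170 = 435 m.

435 m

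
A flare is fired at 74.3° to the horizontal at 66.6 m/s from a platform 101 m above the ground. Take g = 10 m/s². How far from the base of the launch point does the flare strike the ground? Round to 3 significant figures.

257 m

Components: v_x = 66.6 cos 74.3° = 18.02 m/s, v_y = 66.6 sin 74.3° = 64.12 m/s.
Vertical: 0 = 101 + 64.12 t − ½(10) t² ⇒ 5.000 t² − 64.12 t − 101 = 0.
t = [64.12 + √(4111 + 2020)] / 10.00 = 14.24 s.
Horizontal: R = v_x · t = 18.02 × 14.24 = 257 m.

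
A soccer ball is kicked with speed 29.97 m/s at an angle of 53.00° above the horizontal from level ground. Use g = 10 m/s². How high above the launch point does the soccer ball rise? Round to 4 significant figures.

28.64 m

Vertical component of launch velocity: v_y = 29.97 sin 53.00° = 23.935 m/s.
At the highest point the vertical velocity is zero, so v_y² = 2 g h_max.
h_max = (23.935)² / (2 × 10) = 572.88 / 20.00 = 28.64 m.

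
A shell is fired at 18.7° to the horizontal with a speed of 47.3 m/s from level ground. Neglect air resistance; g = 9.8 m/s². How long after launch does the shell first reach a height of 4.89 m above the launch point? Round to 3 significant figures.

v_y0 = 47.3 sin 18.7° = 15.16 m/s.
Set y = v_y0 t − ½ g t² = 4.89: 4.900 t² − 15.16 t + 4.89 = 0.
t = [15.16 ± √(229.8 − 95.84)] / 9.8 = (15.16 ± 11.57) / 9.8, giving t = 0.366 s or t = 2.73 s.
The shell is on the way up at the first time, so t = 0.366 s.

0.366 s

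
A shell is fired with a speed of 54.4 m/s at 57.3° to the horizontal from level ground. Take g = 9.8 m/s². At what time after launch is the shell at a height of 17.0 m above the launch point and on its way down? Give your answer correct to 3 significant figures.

v_y0 = 54.4 sin 57.3° = 45.78 m/s.
Set y = v_y0 t − ½ g t² = 17.0: 4.900 t² − 45.78 t + 17.0 = 0.
t = [45.78 ± √(2096 − 333.2)] / 9.8 = (45.78 ± 41.99) / 9.8, giving t = 0.387 s or t = 8.96 s.
On the way down corresponds to the larger root: t = 8.96 s.

8.96 s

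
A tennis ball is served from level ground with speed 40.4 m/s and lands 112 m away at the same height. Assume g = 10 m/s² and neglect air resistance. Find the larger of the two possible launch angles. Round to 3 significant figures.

Level-ground range: R = v₀² sin(2θ)/g ⇒ sin 2θ = R g / v₀² = 112×10/40.4² = 0.6862.
2θ = arcsin(0.6862) = 43.33° or 180° − 43.33° = 136.67°.
So θ = 21.7° or θ = 68.3°.

68.3°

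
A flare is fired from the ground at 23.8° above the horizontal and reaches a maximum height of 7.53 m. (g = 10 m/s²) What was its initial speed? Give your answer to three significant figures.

At maximum height v_y = 0, so (v₀ sin θ)² = 2 g H.
v₀ sin 23.8° = √(2 × 10 × 7.53) = 12.27 m/s.
v₀ = 12.27 / sin 23.8° = 12.27 / 0.4035 = 30.4 m/s.

30.4 m/s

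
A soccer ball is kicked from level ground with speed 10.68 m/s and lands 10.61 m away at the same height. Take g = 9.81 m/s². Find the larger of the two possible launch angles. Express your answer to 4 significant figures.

Level-ground range: R = v₀² sin(2θ)/g ⇒ sin 2θ = R g / v₀² = 10.61×9.81/10.68² = 0.9125.
2θ = arcsin(0.9125) = 65.853° or 180° − 65.853° = 114.147°.
So θ = 32.93° or θ = 57.07°.

57.07°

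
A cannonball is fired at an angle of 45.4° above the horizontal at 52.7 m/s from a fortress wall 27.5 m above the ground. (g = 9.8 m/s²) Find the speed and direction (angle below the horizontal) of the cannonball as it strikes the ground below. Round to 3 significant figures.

v_x = 52.7 cos 45.4° = 37.00 m/s (constant).
|v_y| at impact = √((37.52)² + 2×9.8×27.5) = 44.12 m/s.
Speed = √(37.00² + 44.12²) = 57.6 m/s; angle = arctan(44.12/37.00) = 50.0° below horizontal.

57.6 m/s at 50.0° below the horizontal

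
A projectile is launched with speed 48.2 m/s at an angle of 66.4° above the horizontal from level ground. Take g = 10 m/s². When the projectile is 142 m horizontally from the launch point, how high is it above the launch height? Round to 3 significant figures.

v_x = 48.2 cos 66.4° = 19.30 m/s, v_y0 = 48.2 sin 66.4° = 44.17 m/s.
Time to reach x = 142 m: t = x / v_x = 142 / 19.30 = 7.358 s.
y = v_y0 t − ½ g t² = 44.17×7.358 − 5.000×7.358² = 54.3 m.

54.3 m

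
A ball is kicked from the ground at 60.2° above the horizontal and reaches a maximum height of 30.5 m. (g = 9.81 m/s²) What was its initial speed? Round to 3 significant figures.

At maximum height v_y = 0, so (v₀ sin θ)² = 2 g H.
v₀ sin 60.2° = √(2 × 9.81 × 30.5) = 24.46 m/s.
v₀ = 24.46 / sin 60.2° = 24.46 / 0.8678 = 28.2 m/s.

28.2 m/s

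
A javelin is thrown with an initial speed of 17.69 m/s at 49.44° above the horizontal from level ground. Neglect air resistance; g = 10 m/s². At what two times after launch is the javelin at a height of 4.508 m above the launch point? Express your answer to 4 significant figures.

v_y0 = 17.69 sin 49.44° = 13.440 m/s.
Set y = v_y0 t − ½ g t² = 4.508: 5.000 t² − 13.440 t + 4.508 = 0.
t = [13.440 ± √(180.63 − 90.160)] / 10 = (13.440 ± 9.5116) / 10, giving t = 0.3928 s or t = 2.295 s.
So the javelin is at 4.508 m at t = 0.3928 s (rising) and t = 2.295 s (falling).

0.3928 s and 2.295 s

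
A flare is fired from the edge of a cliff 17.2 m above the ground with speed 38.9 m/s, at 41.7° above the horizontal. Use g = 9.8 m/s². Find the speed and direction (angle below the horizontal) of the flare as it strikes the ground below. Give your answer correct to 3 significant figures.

v_x = 38.9 cos 41.7° = 29.04 m/s (constant).
|v_y| at impact = √((25.88)² + 2×9.8×17.2) = 31.73 m/s.
Speed = √(29.04² + 31.73²) = 43.0 m/s; angle = arctan(31.73/29.04) = 47.5° below horizontal.

43.0 m/s at 47.5° below the horizontal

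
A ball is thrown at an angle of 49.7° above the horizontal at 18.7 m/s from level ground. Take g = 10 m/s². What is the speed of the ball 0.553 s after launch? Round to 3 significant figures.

v_x = 18.7 cos 49.7° = 12.09 m/s (constant).
v_y(t) = 18.7 sin 49.7° − g t = 14.26 − 10 × 0.553 = 8.730 m/s.
Speed = √(v_x² + v_y²) = √(146.2 + 76.21) = 14.9 m/s.

14.9 m/s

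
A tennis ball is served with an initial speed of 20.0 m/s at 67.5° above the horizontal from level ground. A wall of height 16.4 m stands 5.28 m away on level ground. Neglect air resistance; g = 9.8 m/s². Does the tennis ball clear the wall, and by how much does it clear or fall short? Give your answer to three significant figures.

No — it falls 5.98 m short of clearing the wall.

v_x = 20.0 cos 67.5° = 7.654 m/s; v_y0 = 20.0 sin 67.5° = 18.48 m/s.
Time to reach the wall: t = 5.28 / 7.654 = 0.6898 s.
Height at that point: y = 18.48×0.6898 − 4.900×0.6898² = 10.42 m.
That is 16.4 − 10.42 = 5.98 m below the top of the wall, so the tennis ball does not clear it.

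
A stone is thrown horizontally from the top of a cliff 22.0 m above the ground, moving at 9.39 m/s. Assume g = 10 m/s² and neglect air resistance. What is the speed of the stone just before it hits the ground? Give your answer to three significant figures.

23.0 m/s

Fall time: t = √(2 × 22.0 / 10) = 2.098 s.
At impact: v_x = 9.39 m/s (unchanged), v_y = g t = 10 × 2.098 = 20.98 m/s.
Speed = √(v_x² + v_y²) = √(88.17 + 440.2) = 23.0 m/s.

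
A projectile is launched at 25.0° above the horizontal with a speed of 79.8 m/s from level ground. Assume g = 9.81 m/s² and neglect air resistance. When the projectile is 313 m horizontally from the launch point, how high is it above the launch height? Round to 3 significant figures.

v_x = 79.8 cos 25.0° = 72.32 m/s, v_y0 = 79.8 sin 25.0° = 33.72 m/s.
Time to reach x = 313 m: t = x / v_x = 313 / 72.32 = 4.328 s.
y = v_y0 t − ½ g t² = 33.72×4.328 − 4.905×4.328² = 54.1 m.

54.1 m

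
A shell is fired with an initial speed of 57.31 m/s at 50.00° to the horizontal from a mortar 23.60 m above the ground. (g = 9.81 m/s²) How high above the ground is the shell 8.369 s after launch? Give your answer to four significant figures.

47.47 m

v_y0 = 57.31 sin 50.00° = 43.902 m/s.
y(t) = 23.60 + v_y0 t − ½ g t² = 23.60 + 43.902×8.369 − ½×9.81×8.369² = 47.47 m.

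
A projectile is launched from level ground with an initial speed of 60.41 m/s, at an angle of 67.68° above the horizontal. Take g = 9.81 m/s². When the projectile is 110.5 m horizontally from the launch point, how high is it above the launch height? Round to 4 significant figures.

v_x = 60.41 cos 67.68° = 22.942 m/s, v_y0 = 60.41 sin 67.68° = 55.884 m/s.
Time to reach x = 110.5 m: t = x / v_x = 110.5 / 22.942 = 4.8165 s.
y = v_y0 t − ½ g t² = 55.884×4.8165 − 4.905×4.8165² = 155.4 m.

155.4 m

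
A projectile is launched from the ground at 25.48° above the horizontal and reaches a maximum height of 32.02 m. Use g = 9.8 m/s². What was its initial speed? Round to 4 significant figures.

58.23 m/s

At maximum height v_y = 0, so (v₀ sin θ)² = 2 g H.
v₀ sin 25.48° = √(2 × 9.8 × 32.02) = 25.052 m/s.
v₀ = 25.052 / sin 25.48° = 25.052 / 0.4302 = 58.23 m/s.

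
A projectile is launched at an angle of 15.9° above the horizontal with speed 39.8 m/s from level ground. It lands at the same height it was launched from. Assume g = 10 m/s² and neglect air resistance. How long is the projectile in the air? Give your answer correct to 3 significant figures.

2.18 s

Vertical component: v_y = 39.8 sin 15.9° = 10.90 m/s.
For a projectile landing at launch height, time of flight is t = 2 v_y / g = 2 × 10.90 / 10 = 2.18 s.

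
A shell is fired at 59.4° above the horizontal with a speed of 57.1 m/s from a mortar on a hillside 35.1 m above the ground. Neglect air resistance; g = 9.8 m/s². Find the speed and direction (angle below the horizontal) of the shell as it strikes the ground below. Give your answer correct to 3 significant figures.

v_x = 57.1 cos 59.4° = 29.07 m/s (constant).
|v_y| at impact = √((49.15)² + 2×9.8×35.1) = 55.71 m/s.
Speed = √(29.07² + 55.71²) = 62.8 m/s; angle = arctan(55.71/29.07) = 62.4° below horizontal.

62.8 m/s at 62.4° below the horizontal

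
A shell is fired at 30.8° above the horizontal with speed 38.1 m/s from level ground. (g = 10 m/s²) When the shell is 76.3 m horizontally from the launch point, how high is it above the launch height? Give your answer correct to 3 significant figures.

v_x = 38.1 cos 30.8° = 32.73 m/s, v_y0 = 38.1 sin 30.8° = 19.51 m/s.
Time to reach x = 76.3 m: t = x / v_x = 76.3 / 32.73 = 2.331 s.
y = v_y0 t − ½ g t² = 19.51×2.331 − 5.000×2.331² = 18.3 m.

18.3 m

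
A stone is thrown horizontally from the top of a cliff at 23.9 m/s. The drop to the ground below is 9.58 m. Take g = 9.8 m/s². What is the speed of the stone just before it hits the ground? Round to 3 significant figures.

Fall time: t = √(2 × 9.58 / 9.8) = 1.398 s.
At impact: v_x = 23.9 m/s (unchanged), v_y = g t = 9.8 × 1.398 = 13.70 m/s.
Speed = √(v_x² + v_y²) = √(571.2 + 187.7) = 27.5 m/s.

27.5 m/s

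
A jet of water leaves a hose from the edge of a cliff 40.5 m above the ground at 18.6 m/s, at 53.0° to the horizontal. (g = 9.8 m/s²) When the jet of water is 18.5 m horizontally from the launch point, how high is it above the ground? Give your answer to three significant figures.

v_x = 18.6 cos 53.0° = 11.19 m/s, v_y0 = 18.6 sin 53.0° = 14.85 m/s.
Time to reach x = 18.5 m: t = x / v_x = 18.5 / 11.19 = 1.653 s.
y = 40.5 + v_y0 t − ½ g t² = 40.5 + 14.85×1.653 − 4.900×1.653² = 51.7 m.

51.7 m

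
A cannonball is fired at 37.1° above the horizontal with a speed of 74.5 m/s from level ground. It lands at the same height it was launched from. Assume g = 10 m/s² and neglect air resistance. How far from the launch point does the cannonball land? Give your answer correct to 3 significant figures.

Components: v_x = 74.5 cos 37.1° = 59.42 m/s, v_y = 74.5 sin 37.1° = 44.94 m/s.
Time of flight (same landing height): t = 2 v_y / g = 2 × 44.94 / 10 = 8.988 s.
Range: R = v_x · t = 59.42 × 8.988 = 534 m.

534 m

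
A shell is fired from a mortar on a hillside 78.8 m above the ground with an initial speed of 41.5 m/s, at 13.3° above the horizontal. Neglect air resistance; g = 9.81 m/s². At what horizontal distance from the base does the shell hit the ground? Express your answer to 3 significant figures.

206 m

Components: v_x = 41.5 cos 13.3° = 40.39 m/s, v_y = 41.5 sin 13.3° = 9.547 m/s.
Vertical: 0 = 78.8 + 9.547 t − ½(9.81) t² ⇒ 4.905 t² − 9.547 t − 78.8 = 0.
t = [9.547 + √(91.15 + 1546)] / 9.810 = 5.098 s.
Horizontal: R = v_x · t = 40.39 × 5.098 = 206 m.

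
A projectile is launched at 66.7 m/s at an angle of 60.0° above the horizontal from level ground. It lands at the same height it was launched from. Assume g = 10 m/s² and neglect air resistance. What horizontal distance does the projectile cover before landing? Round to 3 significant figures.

For level ground, R = v₀² sin(2θ) / g.
sin(2 × 60.0°) = sin 120.0° = 0.8660.
R = (66.7)² × 0.8660 / 10 = 385 m.

385 m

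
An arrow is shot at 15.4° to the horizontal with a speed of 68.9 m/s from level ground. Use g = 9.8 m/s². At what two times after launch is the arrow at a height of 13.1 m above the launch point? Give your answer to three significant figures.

0.966 s and 2.77 s

v_y0 = 68.9 sin 15.4° = 18.30 m/s.
Set y = v_y0 t − ½ g t² = 13.1: 4.900 t² − 18.30 t + 13.1 = 0.
t = [18.30 ± √(334.9 − 256.8)] / 9.8 = (18.30 ± 8.837) / 9.8, giving t = 0.966 s or t = 2.77 s.
So the arrow is at 13.1 m at t = 0.966 s (rising) and t = 2.77 s (falling).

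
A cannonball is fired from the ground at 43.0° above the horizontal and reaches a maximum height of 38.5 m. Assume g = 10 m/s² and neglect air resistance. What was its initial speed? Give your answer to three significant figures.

At maximum height v_y = 0, so (v₀ sin θ)² = 2 g H.
v₀ sin 43.0° = √(2 × 10 × 38.5) = 27.75 m/s.
v₀ = 27.75 / sin 43.0° = 27.75 / 0.6820 = 40.7 m/s.

40.7 m/s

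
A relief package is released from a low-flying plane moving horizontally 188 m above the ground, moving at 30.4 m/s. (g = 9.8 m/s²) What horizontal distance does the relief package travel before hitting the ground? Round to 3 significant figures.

188 m

Initial vertical velocity is zero, so the fall time comes from h = ½ g t²: t = √(2 × 188 / 9.8) = 6.194 s.
Horizontal motion is uniform at 30.4 m/s, so x = 30.4 × 6.194 = 188 m.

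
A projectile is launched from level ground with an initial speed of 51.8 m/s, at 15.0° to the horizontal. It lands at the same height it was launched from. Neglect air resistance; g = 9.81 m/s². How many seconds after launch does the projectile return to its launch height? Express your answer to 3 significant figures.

Vertical component: v_y = 51.8 sin 15.0° = 13.41 m/s.
For a projectile landing at launch height, time of flight is t = 2 v_y / g = 2 × 13.41 / 9.81 = 2.73 s.

2.73 s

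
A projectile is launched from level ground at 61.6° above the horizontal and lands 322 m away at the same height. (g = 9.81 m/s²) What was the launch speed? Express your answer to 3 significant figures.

On level ground, R = v₀² sin(2θ) / g, so v₀ = √(R g / sin 2θ).
sin(2 × 61.6°) = 0.8368.
v₀ = √(322 × 9.81 / 0.8368) = √3775 = 61.4 m/s.

61.4 m/s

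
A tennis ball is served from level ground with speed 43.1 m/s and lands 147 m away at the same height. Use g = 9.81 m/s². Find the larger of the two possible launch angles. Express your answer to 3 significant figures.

64.5°

Level-ground range: R = v₀² sin(2θ)/g ⇒ sin 2θ = R g / v₀² = 147×9.81/43.1² = 0.7763.
2θ = arcsin(0.7763) = 50.92° or 180° − 50.92° = 129.08°.
So θ = 25.5° or θ = 64.5°.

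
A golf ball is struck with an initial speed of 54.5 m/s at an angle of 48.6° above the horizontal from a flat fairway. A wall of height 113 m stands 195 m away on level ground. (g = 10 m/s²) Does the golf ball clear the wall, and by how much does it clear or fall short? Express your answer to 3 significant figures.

v_x = 54.5 cos 48.6° = 36.04 m/s; v_y0 = 54.5 sin 48.6° = 40.88 m/s.
Time to reach the wall: t = 195 / 36.04 = 5.411 s.
Height at that point: y = 40.88×5.411 − 5.000×5.411² = 74.81 m.
That is 113 − 74.81 = 38.2 m below the top of the wall, so the golf ball does not clear it.

No — it falls 38.2 m short of clearing the wall.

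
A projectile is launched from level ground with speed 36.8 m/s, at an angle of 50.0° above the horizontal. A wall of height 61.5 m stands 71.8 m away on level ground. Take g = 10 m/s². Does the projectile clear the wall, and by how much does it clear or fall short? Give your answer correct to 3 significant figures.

v_x = 36.8 cos 50.0° = 23.65 m/s; v_y0 = 36.8 sin 50.0° = 28.19 m/s.
Time to reach the wall: t = 71.8 / 23.65 = 3.036 s.
Height at that point: y = 28.19×3.036 − 5.000×3.036² = 39.50 m.
That is 61.5 − 39.50 = 22.0 m below the top of the wall, so the projectile does not clear it.

No — it falls 22.0 m short of clearing the wall.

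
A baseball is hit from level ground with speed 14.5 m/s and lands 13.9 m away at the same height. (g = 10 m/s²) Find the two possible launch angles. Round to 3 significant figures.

20.7° and 69.3°

Level-ground range: R = v₀² sin(2θ)/g ⇒ sin 2θ = R g / v₀² = 13.9×10/14.5² = 0.6611.
2θ = arcsin(0.6611) = 41.38° or 180° − 41.38° = 138.62°.
So θ = 20.7° or θ = 69.3°.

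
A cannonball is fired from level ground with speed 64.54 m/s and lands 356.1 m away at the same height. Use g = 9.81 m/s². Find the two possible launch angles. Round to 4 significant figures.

28.50° and 61.50°

Level-ground range: R = v₀² sin(2θ)/g ⇒ sin 2θ = R g / v₀² = 356.1×9.81/64.54² = 0.8387.
2θ = arcsin(0.8387) = 57.003° or 180° − 57.003° = 122.997°.
So θ = 28.50° or θ = 61.50°.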